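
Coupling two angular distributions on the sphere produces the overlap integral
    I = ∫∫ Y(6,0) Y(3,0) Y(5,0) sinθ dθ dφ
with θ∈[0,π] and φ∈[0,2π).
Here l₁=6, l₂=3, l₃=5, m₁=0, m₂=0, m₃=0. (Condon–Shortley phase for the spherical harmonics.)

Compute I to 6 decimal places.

m-sum 0 ✓  L=14 even ✓  3≤5≤9 ✓
Π(2lᵢ+1) = 13×7×11 = 1001
triangle coeff Δ(6,3,5) = 1/675675
Σ_t [1,3]: t=1:−1/8640 t=2:+1/2304 t=3:−1/8640 = 7/34560
(3j)²=7/429 [(6 3 5; 0 0 0)], sign=-1
(m-triple is (0,0,0) — same symbol as above.)
⇒ 4πI² = 343/1287
I = (+1)√(343/1287/(4π)) = 0.14563067

0.145631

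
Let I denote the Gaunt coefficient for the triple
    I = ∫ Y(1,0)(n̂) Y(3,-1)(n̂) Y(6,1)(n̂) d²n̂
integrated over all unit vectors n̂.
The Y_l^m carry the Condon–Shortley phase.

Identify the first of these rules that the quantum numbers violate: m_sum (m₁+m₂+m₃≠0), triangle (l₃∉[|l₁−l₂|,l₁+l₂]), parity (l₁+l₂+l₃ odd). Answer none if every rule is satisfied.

triangle

m₁+m₂+m₃ = 0 − 1 + 1 = 0  ✓
triangle: |1−3|=2 ≤ l₃=6 ≤ 1+3=4  ✗
parity: l₁+l₂+l₃ = 10 is even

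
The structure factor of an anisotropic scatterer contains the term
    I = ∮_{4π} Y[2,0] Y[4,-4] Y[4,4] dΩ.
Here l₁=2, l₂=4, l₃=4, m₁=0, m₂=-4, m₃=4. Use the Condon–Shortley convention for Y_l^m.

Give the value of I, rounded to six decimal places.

m-sum 0 ✓  L=10 even ✓  2≤4≤6 ✓
Π(2lᵢ+1) = 5×9×9 = 405
triangle coeff Δ(2,4,4) = 1/13860
Σ_t [0,2]: t=0:+1/192 t=1:−1/36 t=2:+1/192 = -5/288
(3j)²=20/693 [(2 4 4; 0 0 0)], sign=-1
Σ_t [0,0]: t=0:+1/2880 = 1/2880
(3j)²=28/495 [(2 4 4; 0 -4 4)], sign=+1
⇒ 4πI² = 80/121
I = (-1)√(80/121/(4π)) = -0.22937568

-0.229376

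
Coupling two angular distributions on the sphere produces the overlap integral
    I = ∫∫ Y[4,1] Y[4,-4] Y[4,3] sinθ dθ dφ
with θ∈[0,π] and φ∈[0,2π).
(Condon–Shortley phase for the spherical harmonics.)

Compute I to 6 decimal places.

-0.168431

Checks pass: Σm=0; 12 even; l₃=4∈[0,8].
(2·4+1)(2·4+1)(2·4+1) = 729
Δ: 4! 4! 4! / 13! → 1/450450
sum: t=0:+1/13824 t=1:−1/216 t=2:+1/64 t=3:−1/216 t=4:+1/13824 = 5/768
3j²(4 4 4; 0 0 0) = Δ·Π!·Σ² = 18/1001  (sign +1)
sum: t=0:+1/3456 = 1/3456
3j²(4 4 4; 1 -4 3) = Δ·Π!·Σ² = 35/1287  (sign -1)
combine: 4πI² = 729·18/1001·35/1287 = 7290/20449
take √, sign -1: I = -0.16843130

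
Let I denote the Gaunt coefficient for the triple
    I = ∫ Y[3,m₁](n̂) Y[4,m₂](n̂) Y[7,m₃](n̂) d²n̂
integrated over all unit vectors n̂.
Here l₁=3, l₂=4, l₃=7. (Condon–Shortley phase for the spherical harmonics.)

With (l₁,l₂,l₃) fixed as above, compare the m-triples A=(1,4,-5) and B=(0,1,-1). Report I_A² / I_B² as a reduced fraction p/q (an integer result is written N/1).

Shared (l₁,l₂,l₃)=(3,4,7): N and (l;000)² cancel in I_A²/I_B².
A: Δ = 0!·6!·8!/15! = 1/45045; Racah Σ t=0..0: t=0:+1/1935360 = 1/1935360; ⇒ 3j(3 4 7; 1 4 -5)² = 1/91, sgn +1
B: Δ = 0!·6!·8!/15! = 1/45045; Racah Σ t=0..0: t=0:+1/25920 = 1/25920; ⇒ 3j(3 4 7; 0 1 -1)² = 32/1287, sgn +1
I_A²/I_B² = (1/91)/(32/1287) = 99/224

99/224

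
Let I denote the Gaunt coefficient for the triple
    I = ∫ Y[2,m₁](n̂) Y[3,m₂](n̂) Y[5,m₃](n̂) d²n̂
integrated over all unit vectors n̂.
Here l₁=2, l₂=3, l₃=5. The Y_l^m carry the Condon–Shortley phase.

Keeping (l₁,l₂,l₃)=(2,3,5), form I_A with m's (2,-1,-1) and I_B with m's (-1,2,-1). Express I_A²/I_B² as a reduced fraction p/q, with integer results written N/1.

5/8

l's match ⇒ only the (l;m) 3-j factors differ between A and B.
A: triangle coeff Δ(2,3,5) = 1/2310; Σ_t [0,0]: t=0:+1/1152 = 1/1152; (3j)²=1/154 [(2 3 5; 2 -1 -1)], sign=+1
B: triangle coeff Δ(2,3,5) = 1/2310; Σ_t [0,0]: t=0:+1/720 = 1/720; (3j)²=4/385 [(2 3 5; -1 2 -1)], sign=+1
I_A²/I_B² = (1/154)/(4/385) = 5/8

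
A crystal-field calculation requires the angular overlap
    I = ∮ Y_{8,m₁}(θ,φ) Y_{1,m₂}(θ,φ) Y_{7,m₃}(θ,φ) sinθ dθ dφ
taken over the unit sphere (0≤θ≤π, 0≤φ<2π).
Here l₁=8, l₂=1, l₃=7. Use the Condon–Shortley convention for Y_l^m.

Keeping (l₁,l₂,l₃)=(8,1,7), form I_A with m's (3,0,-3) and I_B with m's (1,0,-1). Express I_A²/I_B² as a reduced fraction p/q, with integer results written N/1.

l's match ⇒ only the (l;m) 3-j factors differ between A and B.
A: triangle coeff Δ(8,1,7) = 1/2040; Σ_t [1,1]: t=1:−1/87091200 = -1/87091200; (3j)²=11/408 [(8 1 7; 3 0 -3)], sign=-1
B: triangle coeff Δ(8,1,7) = 1/2040; Σ_t [1,1]: t=1:−1/29030400 = -1/29030400; (3j)²=21/680 [(8 1 7; 1 0 -1)], sign=-1
I_A²/I_B² = (11/408)/(21/680) = 55/63

55/63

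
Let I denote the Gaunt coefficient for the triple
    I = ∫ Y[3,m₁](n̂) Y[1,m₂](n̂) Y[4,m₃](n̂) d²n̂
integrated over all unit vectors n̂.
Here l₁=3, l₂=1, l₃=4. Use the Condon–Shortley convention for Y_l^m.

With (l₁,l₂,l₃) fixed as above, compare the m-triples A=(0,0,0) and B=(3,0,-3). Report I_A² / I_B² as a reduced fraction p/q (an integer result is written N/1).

16/7

l's match ⇒ only the (l;m) 3-j factors differ between A and B.
A: triangle coeff Δ(3,1,4) = 1/252; Σ_t [0,0]: t=0:+1/36 = 1/36; (3j)²=4/63 [(3 1 4; 0 0 0)], sign=+1
B: triangle coeff Δ(3,1,4) = 1/252; Σ_t [0,0]: t=0:+1/720 = 1/720; (3j)²=1/36 [(3 1 4; 3 0 -3)], sign=-1
I_A²/I_B² = (4/63)/(1/36) = 16/7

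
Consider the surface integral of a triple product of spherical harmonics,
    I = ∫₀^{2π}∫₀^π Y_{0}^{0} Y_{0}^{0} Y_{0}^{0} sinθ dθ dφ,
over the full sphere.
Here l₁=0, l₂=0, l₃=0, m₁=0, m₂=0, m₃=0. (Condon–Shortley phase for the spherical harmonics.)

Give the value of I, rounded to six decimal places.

0.282095

Rules hold: Σm=0, L=0 even, 0≤0≤0.
N = 1·1·1 = 1
Δ = 0!·0!·0!/1! = 1/1
Racah Σ t=0..0: t=0:+1/1 = 1/1
⇒ 3j(0 0 0; 0 0 0)² = 1/1, sgn +1
(m-triple is (0,0,0) — same symbol as above.)
4πI² = N·(3j₀)²·(3jₘ)² = 1/1
I = +1·√(1/4π) = 0.28209479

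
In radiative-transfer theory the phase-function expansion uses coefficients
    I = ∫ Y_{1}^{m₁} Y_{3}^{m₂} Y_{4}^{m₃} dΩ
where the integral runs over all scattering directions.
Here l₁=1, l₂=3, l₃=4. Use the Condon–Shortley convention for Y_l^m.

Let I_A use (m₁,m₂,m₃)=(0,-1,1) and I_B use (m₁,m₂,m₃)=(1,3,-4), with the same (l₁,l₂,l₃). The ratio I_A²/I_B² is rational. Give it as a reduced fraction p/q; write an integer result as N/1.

15/28

Same 1,3,4: normalisation and zero-m 3j drop out of the ratio.
A: Δ: 0! 2! 6! / 9! → 1/252; sum: t=0:+1/48 = 1/48; 3j²(1 3 4; 0 -1 1) = Δ·Π!·Σ² = 5/84  (sign -1)
B: Δ: 0! 2! 6! / 9! → 1/252; sum: t=0:+1/1440 = 1/1440; 3j²(1 3 4; 1 3 -4) = Δ·Π!·Σ² = 1/9  (sign +1)
I_A²/I_B² = (5/84)/(1/9) = 15/28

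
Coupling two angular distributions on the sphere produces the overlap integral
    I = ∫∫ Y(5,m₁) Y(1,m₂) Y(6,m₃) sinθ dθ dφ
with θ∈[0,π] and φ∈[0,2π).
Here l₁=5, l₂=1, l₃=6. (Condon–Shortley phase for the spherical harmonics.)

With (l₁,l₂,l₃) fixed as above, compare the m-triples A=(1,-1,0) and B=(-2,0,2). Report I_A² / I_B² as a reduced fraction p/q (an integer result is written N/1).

15/32

l's match ⇒ only the (l;m) 3-j factors differ between A and B.
A: triangle coeff Δ(5,1,6) = 1/858; Σ_t [0,0]: t=0:+1/34560 = 1/34560; (3j)²=5/286 [(5 1 6; 1 -1 0)], sign=+1
B: triangle coeff Δ(5,1,6) = 1/858; Σ_t [0,0]: t=0:+1/30240 = 1/30240; (3j)²=16/429 [(5 1 6; -2 0 2)], sign=+1
I_A²/I_B² = (5/286)/(16/429) = 15/32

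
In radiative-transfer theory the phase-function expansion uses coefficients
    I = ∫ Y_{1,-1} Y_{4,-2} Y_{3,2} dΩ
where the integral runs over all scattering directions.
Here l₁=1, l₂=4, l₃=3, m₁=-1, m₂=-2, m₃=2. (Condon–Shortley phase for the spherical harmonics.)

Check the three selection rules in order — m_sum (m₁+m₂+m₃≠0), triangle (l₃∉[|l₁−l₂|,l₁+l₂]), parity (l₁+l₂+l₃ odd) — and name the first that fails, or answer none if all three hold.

m_sum

m₁+m₂+m₃ = -1 − 2 + 2 = -1  ✗
triangle: |1−4|=3 ≤ l₃=3 ≤ 1+4=5
parity: l₁+l₂+l₃ = 8 is even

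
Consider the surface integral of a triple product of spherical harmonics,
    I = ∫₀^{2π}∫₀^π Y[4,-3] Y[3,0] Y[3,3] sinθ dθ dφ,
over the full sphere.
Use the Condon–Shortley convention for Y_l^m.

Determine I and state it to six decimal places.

Checks pass: Σm=0; 10 even; l₃=3∈[1,7].
(2·4+1)(2·3+1)(2·3+1) = 441
Δ: 4! 4! 2! / 11! → 1/34650
sum: t=1:−1/72 t=2:+1/16 t=3:−1/72 = 5/144
3j²(4 3 3; 0 0 0) = Δ·Π!·Σ² = 2/77  (sign -1)
sum: t=3:−1/288 = -1/288
3j²(4 3 3; -3 0 3) = Δ·Π!·Σ² = 1/22  (sign -1)
combine: 4πI² = 441·2/77·1/22 = 63/121
take √, sign +1: I = 0.20355073

0.203551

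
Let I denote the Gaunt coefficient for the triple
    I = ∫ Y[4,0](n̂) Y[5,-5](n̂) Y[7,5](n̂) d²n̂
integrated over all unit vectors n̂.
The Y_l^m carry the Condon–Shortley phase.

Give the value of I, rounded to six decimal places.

Checks pass: Σm=0; 16 even; l₃=7∈[1,9].
(2·4+1)(2·5+1)(2·7+1) = 1485
Δ: 2! 6! 8! / 17! → 1/6126120
sum: t=0:+1/69120 t=1:−1/20736 t=2:+1/69120 = -1/51840
3j²(4 5 7; 0 0 0) = Δ·Π!·Σ² = 280/21879  (sign +1)
sum: t=0:+1/3870720 = 1/3870720
3j²(4 5 7; 0 -5 5) = Δ·Π!·Σ² = 135/6188  (sign +1)
combine: 4πI² = 1485·280/21879·135/6188 = 20250/48841
take √, sign +1: I = 0.18164160

0.181642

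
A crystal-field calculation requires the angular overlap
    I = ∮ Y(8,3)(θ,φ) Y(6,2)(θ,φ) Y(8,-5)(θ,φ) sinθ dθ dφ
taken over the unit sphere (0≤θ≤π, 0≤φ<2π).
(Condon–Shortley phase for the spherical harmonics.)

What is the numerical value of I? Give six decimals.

m-sum 0 ✓  L=22 even ✓  2≤8≤14 ✓
Π(2lᵢ+1) = 17×13×17 = 3757
triangle coeff Δ(8,6,8) = 1/13742520792
Σ_t [0,6]: t=0:+1/41803776000 t=1:−1/435456000 t=2:+1/39813120 t=3:−1/18662400 t=4:+1/39813120 t=5:−1/435456000 t=6:+1/41803776000 = -11/1393459200
(3j)²=600/96577 [(8 6 8; 0 0 0)], sign=-1
Σ_t [2,5]: t=2:+1/1045094400 t=3:−1/348364800 t=4:+1/836075520 t=5:−1/15676416000 = -7/8957952000
(3j)²=343/44574 [(8 6 8; 3 2 -5)], sign=+1
⇒ 4πI² = 34300/190969
I = (-1)√(34300/190969/(4π)) = -0.11955306

-0.119553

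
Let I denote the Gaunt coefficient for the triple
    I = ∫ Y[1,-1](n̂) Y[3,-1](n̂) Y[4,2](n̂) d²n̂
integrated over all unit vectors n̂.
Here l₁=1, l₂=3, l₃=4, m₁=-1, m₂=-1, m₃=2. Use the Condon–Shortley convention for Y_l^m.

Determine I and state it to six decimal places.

Checks pass: Σm=0; 8 even; l₃=4∈[2,4].
(2·1+1)(2·3+1)(2·4+1) = 189
Δ: 0! 2! 6! / 9! → 1/252
sum: t=0:+1/36 = 1/36
3j²(1 3 4; 0 0 0) = Δ·Π!·Σ² = 4/63  (sign +1)
sum: t=0:+1/96 = 1/96
3j²(1 3 4; -1 -1 2) = Δ·Π!·Σ² = 5/84  (sign +1)
combine: 4πI² = 189·4/63·5/84 = 5/7
take √, sign +1: I = 0.23841361

0.238414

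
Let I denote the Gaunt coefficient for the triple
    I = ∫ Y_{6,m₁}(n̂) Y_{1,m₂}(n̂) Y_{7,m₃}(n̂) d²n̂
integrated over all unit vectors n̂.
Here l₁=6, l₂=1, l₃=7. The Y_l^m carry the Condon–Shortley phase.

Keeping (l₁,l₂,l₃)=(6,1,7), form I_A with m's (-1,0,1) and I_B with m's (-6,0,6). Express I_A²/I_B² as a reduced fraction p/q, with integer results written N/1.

48/13

Same 6,1,7: normalisation and zero-m 3j drop out of the ratio.
A: Δ: 0! 12! 2! / 15! → 1/1365; sum: t=0:+1/604800 = 1/604800; 3j²(6 1 7; -1 0 1) = Δ·Π!·Σ² = 16/455  (sign +1)
B: Δ: 0! 12! 2! / 15! → 1/1365; sum: t=0:+1/479001600 = 1/479001600; 3j²(6 1 7; -6 0 6) = Δ·Π!·Σ² = 1/105  (sign -1)
I_A²/I_B² = (16/455)/(1/105) = 48/13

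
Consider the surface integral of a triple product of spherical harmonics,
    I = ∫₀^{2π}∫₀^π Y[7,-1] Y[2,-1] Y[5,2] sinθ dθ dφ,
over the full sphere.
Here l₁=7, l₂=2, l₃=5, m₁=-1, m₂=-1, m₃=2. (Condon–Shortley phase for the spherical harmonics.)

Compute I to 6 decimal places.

-0.143343

m-sum 0 ✓  L=14 even ✓  5≤5≤9 ✓
Π(2lᵢ+1) = 15×5×11 = 825
triangle coeff Δ(7,2,5) = 1/15015
Σ_t [2,2]: t=2:+1/57600 = 1/57600
(3j)²=21/715 [(7 2 5; 0 0 0)], sign=-1
Σ_t [1,1]: t=1:−1/181440 = -1/181440
(3j)²=32/3003 [(7 2 5; -1 -1 2)], sign=+1
⇒ 4πI² = 480/1859
I = (-1)√(480/1859/(4π)) = -0.14334284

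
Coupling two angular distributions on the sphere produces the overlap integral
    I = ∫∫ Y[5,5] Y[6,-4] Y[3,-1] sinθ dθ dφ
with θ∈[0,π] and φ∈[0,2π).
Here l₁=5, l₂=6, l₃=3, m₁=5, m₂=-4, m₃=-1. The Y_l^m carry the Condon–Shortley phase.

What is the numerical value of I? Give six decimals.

Checks pass: Σm=0; 14 even; l₃=3∈[1,11].
(2·5+1)(2·6+1)(2·3+1) = 1001
Δ: 8! 2! 4! / 15! → 1/675675
sum: t=3:−1/8640 t=4:+1/2304 t=5:−1/8640 = 7/34560
3j²(5 6 3; 0 0 0) = Δ·Π!·Σ² = 7/429  (sign -1)
sum: t=0:+1/322560 = 1/322560
3j²(5 6 3; 5 -4 -1) = Δ·Π!·Σ² = 18/1001  (sign +1)
combine: 4πI² = 1001·7/429·18/1001 = 42/143
take √, sign -1: I = -0.15288036

-0.152880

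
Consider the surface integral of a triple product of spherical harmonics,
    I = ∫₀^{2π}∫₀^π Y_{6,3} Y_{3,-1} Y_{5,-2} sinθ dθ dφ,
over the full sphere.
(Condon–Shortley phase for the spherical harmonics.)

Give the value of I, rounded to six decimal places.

-0.152880

Rules hold: Σm=0, L=14 even, 3≤5≤9.
N = 13·7·11 = 1001
Δ = 4!·8!·2!/15! = 1/675675
Racah Σ t=1..3: t=1:−1/8640 t=2:+1/2304 t=3:−1/8640 = 7/34560
⇒ 3j(6 3 5; 0 0 0)² = 7/429, sgn -1
Racah Σ t=0..2: t=0:+1/34560 t=1:−1/8640 t=2:+1/40320 = -1/16128
⇒ 3j(6 3 5; 3 -1 -2)² = 18/1001, sgn +1
4πI² = N·(3j₀)²·(3jₘ)² = 42/143
I = -1·√(0.293706/4π) = -0.15288036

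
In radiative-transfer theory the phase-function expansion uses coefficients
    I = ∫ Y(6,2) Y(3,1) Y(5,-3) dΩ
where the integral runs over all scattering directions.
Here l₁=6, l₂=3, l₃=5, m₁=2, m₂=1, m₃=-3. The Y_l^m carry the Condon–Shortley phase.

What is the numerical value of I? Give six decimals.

-0.145631

Checks pass: Σm=0; 14 even; l₃=5∈[3,9].
(2·6+1)(2·3+1)(2·5+1) = 1001
Δ: 4! 8! 2! / 15! → 1/675675
sum: t=1:−1/8640 t=2:+1/2304 t=3:−1/8640 = 7/34560
3j²(6 3 5; 0 0 0) = Δ·Π!·Σ² = 7/429  (sign -1)
sum: t=2:+1/11520 t=3:−1/30240 t=4:+1/1935360 = 1/18432
3j²(6 3 5; 2 1 -3) = Δ·Π!·Σ² = 7/429  (sign +1)
combine: 4πI² = 1001·7/429·7/429 = 343/1287
take √, sign -1: I = -0.14563067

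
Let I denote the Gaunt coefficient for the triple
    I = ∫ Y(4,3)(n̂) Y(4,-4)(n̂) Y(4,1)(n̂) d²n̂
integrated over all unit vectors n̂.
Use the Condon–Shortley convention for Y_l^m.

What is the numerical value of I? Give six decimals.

m-sum 0 ✓  L=12 even ✓  0≤4≤8 ✓
Π(2lᵢ+1) = 9×9×9 = 729
triangle coeff Δ(4,4,4) = 1/450450
Σ_t [0,4]: t=0:+1/13824 t=1:−1/216 t=2:+1/64 t=3:−1/216 t=4:+1/13824 = 5/768
(3j)²=18/1001 [(4 4 4; 0 0 0)], sign=+1
Σ_t [0,0]: t=0:+1/3456 = 1/3456
(3j)²=35/1287 [(4 4 4; 3 -4 1)], sign=-1
⇒ 4πI² = 7290/20449
I = (-1)√(7290/20449/(4π)) = -0.16843130

-0.168431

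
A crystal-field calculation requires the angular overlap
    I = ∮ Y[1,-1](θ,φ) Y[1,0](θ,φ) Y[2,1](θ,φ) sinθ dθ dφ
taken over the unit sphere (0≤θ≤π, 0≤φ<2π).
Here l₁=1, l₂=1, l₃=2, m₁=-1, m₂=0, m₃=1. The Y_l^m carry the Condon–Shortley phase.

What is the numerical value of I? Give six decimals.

-0.218510

m-sum 0 ✓  L=4 even ✓  0≤2≤2 ✓
Π(2lᵢ+1) = 3×3×5 = 45
triangle coeff Δ(1,1,2) = 1/30
Σ_t [0,0]: t=0:+1/1 = 1/1
(3j)²=2/15 [(1 1 2; 0 0 0)], sign=+1
Σ_t [0,0]: t=0:+1/2 = 1/2
(3j)²=1/10 [(1 1 2; -1 0 1)], sign=-1
⇒ 4πI² = 3/5
I = (-1)√(3/5/(4π)) = -0.21850969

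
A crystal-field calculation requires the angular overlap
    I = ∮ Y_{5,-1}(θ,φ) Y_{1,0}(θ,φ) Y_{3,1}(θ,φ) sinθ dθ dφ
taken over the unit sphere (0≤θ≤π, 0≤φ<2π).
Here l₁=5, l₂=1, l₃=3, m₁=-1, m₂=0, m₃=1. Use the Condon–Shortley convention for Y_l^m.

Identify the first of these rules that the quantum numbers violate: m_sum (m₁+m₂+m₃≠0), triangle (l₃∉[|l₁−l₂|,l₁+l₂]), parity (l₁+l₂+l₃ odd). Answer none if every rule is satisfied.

triangle

m₁+m₂+m₃ = -1 + 0 + 1 = 0  ✓
triangle: |5−1|=4 ≤ l₃=3 ≤ 5+1=6  ✗
parity: l₁+l₂+l₃ = 9 is odd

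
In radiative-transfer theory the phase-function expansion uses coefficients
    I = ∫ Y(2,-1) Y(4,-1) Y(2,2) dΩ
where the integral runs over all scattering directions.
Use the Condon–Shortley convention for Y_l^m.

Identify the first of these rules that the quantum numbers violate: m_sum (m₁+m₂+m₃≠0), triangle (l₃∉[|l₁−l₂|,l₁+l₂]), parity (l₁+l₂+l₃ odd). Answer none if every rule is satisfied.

Σmᵢ = 0  ✓
l₃∈[|l₁−l₂|,l₁+l₂]=[2,6], have l₃=2  ✓
Σlᵢ = 8 ⇒ even  ✓

none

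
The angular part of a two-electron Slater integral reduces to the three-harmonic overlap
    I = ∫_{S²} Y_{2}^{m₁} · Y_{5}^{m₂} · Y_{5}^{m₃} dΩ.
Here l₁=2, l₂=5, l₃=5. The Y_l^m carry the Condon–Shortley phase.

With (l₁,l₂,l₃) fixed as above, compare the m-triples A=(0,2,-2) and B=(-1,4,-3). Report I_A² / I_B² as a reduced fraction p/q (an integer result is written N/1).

12/49

l's match ⇒ only the (l;m) 3-j factors differ between A and B.
A: triangle coeff Δ(2,5,5) = 1/38610; Σ_t [0,2]: t=0:+1/20160 t=1:−1/1440 t=2:+1/2880 = -1/3360; (3j)²=6/715 [(2 5 5; 0 2 -2)], sign=+1
B: triangle coeff Δ(2,5,5) = 1/38610; Σ_t [1,2]: t=1:−1/80640 t=2:+1/10080 = 1/11520; (3j)²=49/1430 [(2 5 5; -1 4 -3)], sign=+1
I_A²/I_B² = (6/715)/(49/1430) = 12/49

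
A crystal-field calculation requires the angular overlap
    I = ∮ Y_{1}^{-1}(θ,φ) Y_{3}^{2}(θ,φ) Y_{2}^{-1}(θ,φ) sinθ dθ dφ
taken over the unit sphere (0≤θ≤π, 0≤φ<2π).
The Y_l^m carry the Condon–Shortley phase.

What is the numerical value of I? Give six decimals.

m-sum 0 ✓  L=6 even ✓  2≤2≤4 ✓
Π(2lᵢ+1) = 3×7×5 = 105
triangle coeff Δ(1,3,2) = 1/105
Σ_t [1,1]: t=1:−1/4 = -1/4
(3j)²=3/35 [(1 3 2; 0 0 0)], sign=-1
Σ_t [2,2]: t=2:+1/12 = 1/12
(3j)²=2/21 [(1 3 2; -1 2 -1)], sign=-1
⇒ 4πI² = 6/7
I = (+1)√(6/7/(4π)) = 0.26116903

0.261169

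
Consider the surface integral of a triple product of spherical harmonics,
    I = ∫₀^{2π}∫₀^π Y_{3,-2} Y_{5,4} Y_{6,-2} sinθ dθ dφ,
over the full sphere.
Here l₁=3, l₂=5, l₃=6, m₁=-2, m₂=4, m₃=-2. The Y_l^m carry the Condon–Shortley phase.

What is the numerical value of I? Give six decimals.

Rules hold: Σm=0, L=14 even, 2≤6≤8.
N = 7·11·13 = 1001
Δ = 2!·4!·8!/15! = 1/675675
Racah Σ t=0..2: t=0:+1/8640 t=1:−1/2304 t=2:+1/8640 = -7/34560
⇒ 3j(3 5 6; 0 0 0)² = 7/429, sgn -1
Racah Σ t=1..2: t=1:−1/967680 t=2:+1/60480 = 1/64512
⇒ 3j(3 5 6; -2 4 -2)² = 15/1001, sgn +1
4πI² = N·(3j₀)²·(3jₘ)² = 35/143
I = -1·√(0.244755/4π) = -0.13956004

-0.139560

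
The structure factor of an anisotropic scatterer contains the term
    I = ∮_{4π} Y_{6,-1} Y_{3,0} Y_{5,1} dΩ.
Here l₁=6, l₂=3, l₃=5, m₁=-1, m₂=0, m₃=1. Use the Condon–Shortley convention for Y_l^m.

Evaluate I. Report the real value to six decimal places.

m-sum 0 ✓  L=14 even ✓  3≤5≤9 ✓
Π(2lᵢ+1) = 13×7×11 = 1001
triangle coeff Δ(6,3,5) = 1/675675
Σ_t [1,3]: t=1:−1/8640 t=2:+1/2304 t=3:−1/8640 = 7/34560
(3j)²=7/429 [(6 3 5; 0 0 0)], sign=-1
Σ_t [1,3]: t=1:−1/17280 t=2:+1/2880 t=3:−1/6912 = 1/6912
(3j)²=5/429 [(6 3 5; -1 0 1)], sign=+1
⇒ 4πI² = 245/1287
I = (-1)√(245/1287/(4π)) = -0.12308038

-0.123080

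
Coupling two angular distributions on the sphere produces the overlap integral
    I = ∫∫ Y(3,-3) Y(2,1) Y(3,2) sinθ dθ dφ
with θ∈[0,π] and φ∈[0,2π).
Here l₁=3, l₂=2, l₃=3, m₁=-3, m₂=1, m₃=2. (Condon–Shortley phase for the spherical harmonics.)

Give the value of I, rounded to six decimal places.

-0.210261

Checks pass: Σm=0; 8 even; l₃=3∈[1,5].
(2·3+1)(2·2+1)(2·3+1) = 245
Δ: 2! 4! 2! / 9! → 1/3780
sum: t=0:+1/24 t=1:−1/4 t=2:+1/24 = -1/6
3j²(3 2 3; 0 0 0) = Δ·Π!·Σ² = 4/105  (sign +1)
sum: t=2:+1/48 = 1/48
3j²(3 2 3; -3 1 2) = Δ·Π!·Σ² = 5/84  (sign -1)
combine: 4πI² = 245·4/105·5/84 = 5/9
take √, sign -1: I = -0.21026104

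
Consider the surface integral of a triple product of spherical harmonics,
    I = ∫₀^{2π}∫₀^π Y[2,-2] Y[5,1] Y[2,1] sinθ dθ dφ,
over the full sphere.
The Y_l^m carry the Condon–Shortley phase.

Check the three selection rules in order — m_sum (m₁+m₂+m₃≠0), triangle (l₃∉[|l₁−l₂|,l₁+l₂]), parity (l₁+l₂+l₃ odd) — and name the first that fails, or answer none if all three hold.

triangle

Σmᵢ = 0  ✓
l₃∈[|l₁−l₂|,l₁+l₂]=[3,7], have l₃=2  ✗
Σlᵢ = 9 ⇒ odd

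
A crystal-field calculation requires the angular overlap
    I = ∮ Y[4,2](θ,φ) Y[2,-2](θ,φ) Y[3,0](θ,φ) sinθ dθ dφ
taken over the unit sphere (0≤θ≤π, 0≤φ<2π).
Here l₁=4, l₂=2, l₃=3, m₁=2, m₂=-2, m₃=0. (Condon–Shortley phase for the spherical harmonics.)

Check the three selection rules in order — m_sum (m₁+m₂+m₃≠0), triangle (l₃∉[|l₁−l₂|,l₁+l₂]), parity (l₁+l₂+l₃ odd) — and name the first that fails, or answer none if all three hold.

parity

m₁+m₂+m₃ = 2 − 2 + 0 = 0  ✓
triangle: |4−2|=2 ≤ l₃=3 ≤ 4+2=6  ✓
parity: l₁+l₂+l₃ = 9 is odd  ✗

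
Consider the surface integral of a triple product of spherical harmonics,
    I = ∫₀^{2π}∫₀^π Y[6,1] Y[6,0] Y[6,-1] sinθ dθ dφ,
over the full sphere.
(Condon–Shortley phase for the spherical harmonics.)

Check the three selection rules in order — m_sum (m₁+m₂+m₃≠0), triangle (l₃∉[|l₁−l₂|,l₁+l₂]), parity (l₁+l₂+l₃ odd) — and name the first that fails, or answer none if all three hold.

m₁+m₂+m₃ = 1 + 0 − 1 = 0  ✓
triangle: |6−6|=0 ≤ l₃=6 ≤ 6+6=12  ✓
parity: l₁+l₂+l₃ = 18 is even  ✓

none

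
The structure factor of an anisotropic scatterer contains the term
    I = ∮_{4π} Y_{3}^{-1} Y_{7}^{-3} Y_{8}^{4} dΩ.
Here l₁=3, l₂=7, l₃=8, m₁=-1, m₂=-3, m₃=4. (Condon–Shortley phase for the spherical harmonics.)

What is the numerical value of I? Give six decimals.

m-sum 0 ✓  L=18 even ✓  4≤8≤10 ✓
Π(2lᵢ+1) = 7×15×17 = 1785
triangle coeff Δ(3,7,8) = 1/5290740
Σ_t [0,2]: t=0:+1/7257600 t=1:−1/2073600 t=2:+1/7257600 = -1/4838400
(3j)²=252/20995 [(3 7 8; 0 0 0)], sign=-1
Σ_t [0,2]: t=0:+1/46448640 t=1:−1/13063680 t=2:+1/58060800 = -79/2090188800
(3j)²=68651/5290740 [(3 7 8; -1 -3 4)], sign=-1
⇒ 4πI² = 1441671/5185765
I = (+1)√(1441671/5185765/(4π)) = 0.14873793

0.148738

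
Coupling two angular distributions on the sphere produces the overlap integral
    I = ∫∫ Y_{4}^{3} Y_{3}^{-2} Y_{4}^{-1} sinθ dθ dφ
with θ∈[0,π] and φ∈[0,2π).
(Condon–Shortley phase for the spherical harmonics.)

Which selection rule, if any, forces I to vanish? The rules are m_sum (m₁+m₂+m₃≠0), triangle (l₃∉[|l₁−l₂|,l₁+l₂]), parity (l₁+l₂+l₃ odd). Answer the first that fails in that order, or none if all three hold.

Σmᵢ = 0  ✓
l₃∈[|l₁−l₂|,l₁+l₂]=[1,7], have l₃=4  ✓
Σlᵢ = 11 ⇒ odd  ✗

parity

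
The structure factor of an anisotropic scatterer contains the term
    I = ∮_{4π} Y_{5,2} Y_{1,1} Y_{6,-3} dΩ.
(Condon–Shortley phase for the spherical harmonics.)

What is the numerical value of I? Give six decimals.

m-sum 0 ✓  L=12 even ✓  4≤6≤6 ✓
Π(2lᵢ+1) = 11×3×13 = 429
triangle coeff Δ(5,1,6) = 1/858
Σ_t [0,0]: t=0:+1/14400 = 1/14400
(3j)²=6/143 [(5 1 6; 0 0 0)], sign=+1
Σ_t [0,0]: t=0:+1/60480 = 1/60480
(3j)²=6/143 [(5 1 6; 2 1 -3)], sign=-1
⇒ 4πI² = 108/143
I = (-1)√(108/143/(4π)) = -0.24515397

-0.245154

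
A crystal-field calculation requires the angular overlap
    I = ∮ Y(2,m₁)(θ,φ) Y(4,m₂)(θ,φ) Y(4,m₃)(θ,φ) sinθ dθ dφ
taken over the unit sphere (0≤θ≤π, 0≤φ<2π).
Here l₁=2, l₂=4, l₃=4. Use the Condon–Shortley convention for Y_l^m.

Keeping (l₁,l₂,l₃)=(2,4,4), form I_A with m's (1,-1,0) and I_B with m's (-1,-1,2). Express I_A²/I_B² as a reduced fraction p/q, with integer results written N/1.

10/81

l's match ⇒ only the (l;m) 3-j factors differ between A and B.
A: triangle coeff Δ(2,4,4) = 1/13860; Σ_t [0,1]: t=0:+1/72 t=1:−1/96 = 1/288; (3j)²=1/462 [(2 4 4; 1 -1 0)], sign=+1
B: triangle coeff Δ(2,4,4) = 1/13860; Σ_t [1,2]: t=1:−1/96 t=2:+1/240 = -1/160; (3j)²=27/1540 [(2 4 4; -1 -1 2)], sign=-1
I_A²/I_B² = (1/462)/(27/1540) = 10/81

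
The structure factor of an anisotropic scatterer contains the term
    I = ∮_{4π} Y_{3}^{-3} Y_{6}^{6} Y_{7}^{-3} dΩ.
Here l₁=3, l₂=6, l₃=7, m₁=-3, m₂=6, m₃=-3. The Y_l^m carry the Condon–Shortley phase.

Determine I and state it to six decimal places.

0.026979

Checks pass: Σm=0; 16 even; l₃=7∈[3,9].
(2·3+1)(2·6+1)(2·7+1) = 1365
Δ: 2! 4! 10! / 17! → 1/2042040
sum: t=0:+1/207360 t=1:−1/57600 t=2:+1/207360 = -1/129600
3j²(3 6 7; 0 0 0) = Δ·Π!·Σ² = 168/12155  (sign +1)
sum: t=2:+1/174182400 = 1/174182400
3j²(3 6 7; -3 6 -3) = Δ·Π!·Σ² = 3/6188  (sign +1)
combine: 4πI² = 1365·168/12155·3/6188 = 378/41327
take √, sign +1: I = 0.02697889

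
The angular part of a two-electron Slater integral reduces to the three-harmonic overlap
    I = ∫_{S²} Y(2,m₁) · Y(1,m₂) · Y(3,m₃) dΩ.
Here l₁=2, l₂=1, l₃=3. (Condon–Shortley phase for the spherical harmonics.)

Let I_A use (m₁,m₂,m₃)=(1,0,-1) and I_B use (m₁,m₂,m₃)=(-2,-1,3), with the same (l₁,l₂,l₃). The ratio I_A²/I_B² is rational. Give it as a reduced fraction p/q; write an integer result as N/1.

Same 2,1,3: normalisation and zero-m 3j drop out of the ratio.
A: Δ: 0! 4! 2! / 7! → 1/105; sum: t=0:+1/6 = 1/6; 3j²(2 1 3; 1 0 -1) = Δ·Π!·Σ² = 8/105  (sign +1)
B: Δ: 0! 4! 2! / 7! → 1/105; sum: t=0:+1/48 = 1/48; 3j²(2 1 3; -2 -1 3) = Δ·Π!·Σ² = 1/7  (sign +1)
I_A²/I_B² = (8/105)/(1/7) = 8/15

8/15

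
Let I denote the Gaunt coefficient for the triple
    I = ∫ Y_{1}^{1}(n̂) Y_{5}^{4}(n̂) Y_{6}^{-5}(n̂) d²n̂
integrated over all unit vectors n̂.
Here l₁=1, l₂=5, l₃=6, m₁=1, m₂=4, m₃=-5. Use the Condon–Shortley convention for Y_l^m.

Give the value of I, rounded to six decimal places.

Checks pass: Σm=0; 12 even; l₃=6∈[4,6].
(2·1+1)(2·5+1)(2·6+1) = 429
Δ: 0! 2! 10! / 13! → 1/858
sum: t=0:+1/14400 = 1/14400
3j²(1 5 6; 0 0 0) = Δ·Π!·Σ² = 6/143  (sign +1)
sum: t=0:+1/725760 = 1/725760
3j²(1 5 6; 1 4 -5) = Δ·Π!·Σ² = 5/78  (sign -1)
combine: 4πI² = 429·6/143·5/78 = 15/13
take √, sign -1: I = -0.30301841

-0.303018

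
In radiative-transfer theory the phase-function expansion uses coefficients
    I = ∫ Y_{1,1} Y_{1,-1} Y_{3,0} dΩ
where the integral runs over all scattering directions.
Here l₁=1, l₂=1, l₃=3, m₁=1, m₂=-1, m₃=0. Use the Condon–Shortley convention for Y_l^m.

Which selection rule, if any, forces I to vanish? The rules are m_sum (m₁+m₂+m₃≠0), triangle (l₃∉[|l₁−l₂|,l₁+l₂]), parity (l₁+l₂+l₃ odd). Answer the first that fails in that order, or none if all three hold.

m₁+m₂+m₃ = 1 − 1 + 0 = 0  ✓
triangle: |1−1|=0 ≤ l₃=3 ≤ 1+1=2  ✗
parity: l₁+l₂+l₃ = 5 is odd

triangle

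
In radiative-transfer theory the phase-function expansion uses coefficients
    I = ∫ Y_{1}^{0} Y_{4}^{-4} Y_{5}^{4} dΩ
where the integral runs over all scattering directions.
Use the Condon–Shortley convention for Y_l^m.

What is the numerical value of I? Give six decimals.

Rules hold: Σm=0, L=10 even, 3≤5≤5.
N = 3·9·11 = 297
Δ = 0!·2!·8!/11! = 1/495
Racah Σ t=0..0: t=0:+1/576 = 1/576
⇒ 3j(1 4 5; 0 0 0)² = 5/99, sgn -1
Racah Σ t=0..0: t=0:+1/40320 = 1/40320
⇒ 3j(1 4 5; 0 -4 4)² = 1/55, sgn -1
4πI² = N·(3j₀)²·(3jₘ)² = 3/11
I = +1·√(0.272727/4π) = 0.14731920

0.147319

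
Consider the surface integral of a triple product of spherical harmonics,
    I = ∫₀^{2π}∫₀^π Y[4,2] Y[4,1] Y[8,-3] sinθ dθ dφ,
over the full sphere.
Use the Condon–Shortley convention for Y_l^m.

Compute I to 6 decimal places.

-0.227643

Rules hold: Σm=0, L=16 even, 0≤8≤8.
N = 9·9·17 = 1377
Δ = 0!·8!·8!/17! = 1/218790
Racah Σ t=0..0: t=0:+1/331776 = 1/331776
⇒ 3j(4 4 8; 0 0 0)² = 490/21879, sgn +1
Racah Σ t=0..0: t=0:+1/1036800 = 1/1036800
⇒ 3j(4 4 8; 2 1 -3)² = 14/663, sgn -1
4πI² = N·(3j₀)²·(3jₘ)² = 20580/31603
I = -1·√(0.651204/4π) = -0.22764263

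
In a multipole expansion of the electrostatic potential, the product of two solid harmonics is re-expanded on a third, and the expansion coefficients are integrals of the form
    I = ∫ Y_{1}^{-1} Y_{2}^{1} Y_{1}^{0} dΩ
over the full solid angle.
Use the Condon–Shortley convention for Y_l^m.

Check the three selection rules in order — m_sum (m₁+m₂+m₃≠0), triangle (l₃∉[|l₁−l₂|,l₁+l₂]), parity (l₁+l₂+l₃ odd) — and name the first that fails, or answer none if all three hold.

none

m₁+m₂+m₃ = -1 + 1 + 0 = 0  ✓
triangle: |1−2|=1 ≤ l₃=1 ≤ 1+2=3  ✓
parity: l₁+l₂+l₃ = 4 is even  ✓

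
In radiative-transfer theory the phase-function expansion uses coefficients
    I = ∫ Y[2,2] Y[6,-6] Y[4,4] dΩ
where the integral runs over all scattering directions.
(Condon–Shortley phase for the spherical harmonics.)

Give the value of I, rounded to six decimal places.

Checks pass: Σm=0; 12 even; l₃=4∈[4,8].
(2·2+1)(2·6+1)(2·4+1) = 585
Δ: 4! 0! 8! / 13! → 1/6435
sum: t=2:+1/2304 = 1/2304
3j²(2 6 4; 0 0 0) = Δ·Π!·Σ² = 5/143  (sign +1)
sum: t=0:+1/967680 = 1/967680
3j²(2 6 4; 2 -6 4) = Δ·Π!·Σ² = 1/13  (sign +1)
combine: 4πI² = 585·5/143·1/13 = 225/143
take √, sign +1: I = 0.35384927

0.353849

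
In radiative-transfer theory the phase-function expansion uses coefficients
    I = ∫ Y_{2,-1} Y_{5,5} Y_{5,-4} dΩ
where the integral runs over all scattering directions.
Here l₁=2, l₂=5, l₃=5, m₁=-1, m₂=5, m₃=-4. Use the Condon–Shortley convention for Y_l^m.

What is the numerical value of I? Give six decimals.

Checks pass: Σm=0; 12 even; l₃=5∈[3,7].
(2·2+1)(2·5+1)(2·5+1) = 605
Δ: 2! 2! 8! / 13! → 1/38610
sum: t=0:+1/2880 t=1:−1/576 t=2:+1/2880 = -1/960
3j²(2 5 5; 0 0 0) = Δ·Π!·Σ² = 10/429  (sign +1)
sum: t=2:+1/80640 = 1/80640
3j²(2 5 5; -1 5 -4) = Δ·Π!·Σ² = 9/286  (sign -1)
combine: 4πI² = 605·10/429·9/286 = 75/169
take √, sign -1: I = -0.18792404

-0.187924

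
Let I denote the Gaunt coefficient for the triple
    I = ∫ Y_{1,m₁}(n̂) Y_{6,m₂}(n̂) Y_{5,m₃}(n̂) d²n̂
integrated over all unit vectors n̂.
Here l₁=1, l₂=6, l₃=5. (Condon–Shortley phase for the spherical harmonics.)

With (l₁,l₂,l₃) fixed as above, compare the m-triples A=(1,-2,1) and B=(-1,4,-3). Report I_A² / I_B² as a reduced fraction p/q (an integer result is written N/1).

l's match ⇒ only the (l;m) 3-j factors differ between A and B.
A: triangle coeff Δ(1,6,5) = 1/858; Σ_t [0,0]: t=0:+1/34560 = 1/34560; (3j)²=14/429 [(1 6 5; 1 -2 1)], sign=+1
B: triangle coeff Δ(1,6,5) = 1/858; Σ_t [2,2]: t=2:+1/161280 = 1/161280; (3j)²=15/286 [(1 6 5; -1 4 -3)], sign=+1
I_A²/I_B² = (14/429)/(15/286) = 28/45

28/45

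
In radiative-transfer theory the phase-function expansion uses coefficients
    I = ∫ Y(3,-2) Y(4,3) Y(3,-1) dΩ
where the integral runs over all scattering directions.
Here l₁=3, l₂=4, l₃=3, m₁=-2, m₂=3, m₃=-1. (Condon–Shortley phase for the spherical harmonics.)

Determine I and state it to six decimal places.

-0.095955

Checks pass: Σm=0; 10 even; l₃=3∈[1,7].
(2·3+1)(2·4+1)(2·3+1) = 441
Δ: 4! 2! 4! / 11! → 1/34650
sum: t=1:−1/72 t=2:+1/16 t=3:−1/72 = 5/144
3j²(3 4 3; 0 0 0) = Δ·Π!·Σ² = 2/77  (sign -1)
sum: t=3:−1/288 t=4:+1/144 = 1/288
3j²(3 4 3; -2 3 -1) = Δ·Π!·Σ² = 1/99  (sign +1)
combine: 4πI² = 441·2/77·1/99 = 14/121
take √, sign -1: I = -0.09595473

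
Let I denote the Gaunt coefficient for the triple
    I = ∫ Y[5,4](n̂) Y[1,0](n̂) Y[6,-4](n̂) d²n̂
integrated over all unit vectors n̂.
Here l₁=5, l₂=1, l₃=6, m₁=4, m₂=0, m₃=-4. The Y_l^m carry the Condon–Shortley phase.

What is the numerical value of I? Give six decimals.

0.182727

Checks pass: Σm=0; 12 even; l₃=6∈[4,6].
(2·5+1)(2·1+1)(2·6+1) = 429
Δ: 0! 10! 2! / 13! → 1/858
sum: t=0:+1/14400 = 1/14400
3j²(5 1 6; 0 0 0) = Δ·Π!·Σ² = 6/143  (sign +1)
sum: t=0:+1/362880 = 1/362880
3j²(5 1 6; 4 0 -4) = Δ·Π!·Σ² = 10/429  (sign +1)
combine: 4πI² = 429·6/143·10/429 = 60/143
take √, sign +1: I = 0.18272698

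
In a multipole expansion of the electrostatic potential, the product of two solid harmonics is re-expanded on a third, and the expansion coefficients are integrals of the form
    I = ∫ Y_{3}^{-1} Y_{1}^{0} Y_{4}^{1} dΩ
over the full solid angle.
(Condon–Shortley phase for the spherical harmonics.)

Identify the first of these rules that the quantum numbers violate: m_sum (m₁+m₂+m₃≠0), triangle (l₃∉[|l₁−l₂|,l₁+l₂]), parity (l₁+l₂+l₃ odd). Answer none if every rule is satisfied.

none

m₁+m₂+m₃ = -1 + 0 + 1 = 0  ✓
triangle: |3−1|=2 ≤ l₃=4 ≤ 3+1=4  ✓
parity: l₁+l₂+l₃ = 8 is even  ✓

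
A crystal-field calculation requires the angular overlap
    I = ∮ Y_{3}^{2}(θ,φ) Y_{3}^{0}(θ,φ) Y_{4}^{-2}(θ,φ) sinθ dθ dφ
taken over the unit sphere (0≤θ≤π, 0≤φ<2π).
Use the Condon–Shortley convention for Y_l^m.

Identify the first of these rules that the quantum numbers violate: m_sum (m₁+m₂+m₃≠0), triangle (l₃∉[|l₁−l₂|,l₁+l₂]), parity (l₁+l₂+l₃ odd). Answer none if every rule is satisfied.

azimuthal sum: 2 + 0 − 2 = 0  ✓
0 ≤ 4 ≤ 6 (triangle on l)  ✓
L = 3 + 3 + 4 = 10 (even)  ✓

none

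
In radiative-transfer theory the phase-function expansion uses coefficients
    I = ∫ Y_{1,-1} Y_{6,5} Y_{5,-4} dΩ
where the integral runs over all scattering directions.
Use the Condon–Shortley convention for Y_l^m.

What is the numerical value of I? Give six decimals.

-0.303018

Checks pass: Σm=0; 12 even; l₃=5∈[5,7].
(2·1+1)(2·6+1)(2·5+1) = 429
Δ: 2! 0! 10! / 13! → 1/858
sum: t=1:−1/14400 = -1/14400
3j²(1 6 5; 0 0 0) = Δ·Π!·Σ² = 6/143  (sign +1)
sum: t=2:+1/725760 = 1/725760
3j²(1 6 5; -1 5 -4) = Δ·Π!·Σ² = 5/78  (sign -1)
combine: 4πI² = 429·6/143·5/78 = 15/13
take √, sign -1: I = -0.30301841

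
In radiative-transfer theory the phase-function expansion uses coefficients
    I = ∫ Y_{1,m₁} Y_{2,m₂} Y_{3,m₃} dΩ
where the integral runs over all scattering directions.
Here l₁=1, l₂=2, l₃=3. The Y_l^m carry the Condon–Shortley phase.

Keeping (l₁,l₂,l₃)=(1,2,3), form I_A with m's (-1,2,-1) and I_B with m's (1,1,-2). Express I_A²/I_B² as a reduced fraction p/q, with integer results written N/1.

Same 1,2,3: normalisation and zero-m 3j drop out of the ratio.
A: Δ: 0! 2! 4! / 7! → 1/105; sum: t=0:+1/48 = 1/48; 3j²(1 2 3; -1 2 -1) = Δ·Π!·Σ² = 1/105  (sign +1)
B: Δ: 0! 2! 4! / 7! → 1/105; sum: t=0:+1/12 = 1/12; 3j²(1 2 3; 1 1 -2) = Δ·Π!·Σ² = 2/21  (sign -1)
I_A²/I_B² = (1/105)/(2/21) = 1/10

1/10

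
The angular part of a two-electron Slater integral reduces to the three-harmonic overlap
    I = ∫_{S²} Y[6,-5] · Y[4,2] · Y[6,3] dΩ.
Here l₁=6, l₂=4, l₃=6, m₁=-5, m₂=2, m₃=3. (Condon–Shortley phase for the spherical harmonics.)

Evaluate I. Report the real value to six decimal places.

m-sum 0 ✓  L=16 even ✓  2≤6≤10 ✓
Π(2lᵢ+1) = 13×9×13 = 1521
triangle coeff Δ(6,4,6) = 1/15315300
Σ_t [0,4]: t=0:+1/829440 t=1:−1/25920 t=2:+1/9216 t=3:−1/25920 t=4:+1/829440 = 7/207360
(3j)²=28/2431 [(6 4 6; 0 0 0)], sign=+1
Σ_t [3,4]: t=3:−1/1451520 t=4:+1/483840 = 1/725760
(3j)²=24/1547 [(6 4 6; -5 2 3)], sign=-1
⇒ 4πI² = 864/3179
I = (-1)√(864/3179/(4π)) = -0.14706410

-0.147064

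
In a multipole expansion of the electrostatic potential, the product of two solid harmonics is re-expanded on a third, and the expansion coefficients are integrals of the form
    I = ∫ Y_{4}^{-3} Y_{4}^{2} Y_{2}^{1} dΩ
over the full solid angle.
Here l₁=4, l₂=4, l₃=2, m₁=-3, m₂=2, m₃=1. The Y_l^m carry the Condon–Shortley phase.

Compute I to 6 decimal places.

-0.187702

Rules hold: Σm=0, L=10 even, 0≤2≤8.
N = 9·9·5 = 405
Δ = 6!·2!·2!/11! = 1/13860
Racah Σ t=2..4: t=2:+1/192 t=3:−1/36 t=4:+1/192 = -5/288
⇒ 3j(4 4 2; 0 0 0)² = 20/693, sgn -1
Racah Σ t=5..6: t=5:−1/240 t=6:+1/1440 = -1/288
⇒ 3j(4 4 2; -3 2 1)² = 5/132, sgn +1
4πI² = N·(3j₀)²·(3jₘ)² = 375/847
I = -1·√(0.442739/4π) = -0.18770204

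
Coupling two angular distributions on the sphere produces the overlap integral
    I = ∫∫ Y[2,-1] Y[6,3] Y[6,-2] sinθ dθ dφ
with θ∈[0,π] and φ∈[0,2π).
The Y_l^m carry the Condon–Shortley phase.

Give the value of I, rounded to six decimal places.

-0.140463

Checks pass: Σm=0; 14 even; l₃=6∈[4,8].
(2·2+1)(2·6+1)(2·6+1) = 845
Δ: 2! 2! 10! / 15! → 1/90090
sum: t=0:+1/69120 t=1:−1/14400 t=2:+1/69120 = -7/172800
3j²(2 6 6; 0 0 0) = Δ·Π!·Σ² = 14/715  (sign -1)
sum: t=1:−1/161280 t=2:+1/60480 = 1/96768
3j²(2 6 6; -1 3 -2) = Δ·Π!·Σ² = 15/1001  (sign +1)
combine: 4πI² = 845·14/715·15/1001 = 30/121
take √, sign -1: I = -0.14046335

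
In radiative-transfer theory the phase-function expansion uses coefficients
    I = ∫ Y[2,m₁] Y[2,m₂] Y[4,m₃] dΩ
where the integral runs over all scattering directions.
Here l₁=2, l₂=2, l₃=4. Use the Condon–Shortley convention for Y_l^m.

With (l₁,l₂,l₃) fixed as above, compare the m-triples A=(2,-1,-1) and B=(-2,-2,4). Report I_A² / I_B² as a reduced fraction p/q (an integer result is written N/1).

Shared (l₁,l₂,l₃)=(2,2,4): N and (l;000)² cancel in I_A²/I_B².
A: Δ = 0!·4!·4!/9! = 1/630; Racah Σ t=0..0: t=0:+1/144 = 1/144; ⇒ 3j(2 2 4; 2 -1 -1)² = 1/126, sgn -1
B: Δ = 0!·4!·4!/9! = 1/630; Racah Σ t=0..0: t=0:+1/576 = 1/576; ⇒ 3j(2 2 4; -2 -2 4)² = 1/9, sgn +1
I_A²/I_B² = (1/126)/(1/9) = 1/14

1/14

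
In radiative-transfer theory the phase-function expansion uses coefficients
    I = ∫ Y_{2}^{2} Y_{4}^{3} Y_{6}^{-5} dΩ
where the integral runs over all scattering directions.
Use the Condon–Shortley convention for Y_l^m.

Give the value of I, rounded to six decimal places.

m-sum 0 ✓  L=12 even ✓  2≤6≤6 ✓
Π(2lᵢ+1) = 5×9×13 = 585
triangle coeff Δ(2,4,6) = 1/6435
Σ_t [0,0]: t=0:+1/2304 = 1/2304
(3j)²=5/143 [(2 4 6; 0 0 0)], sign=+1
Σ_t [0,0]: t=0:+1/120960 = 1/120960
(3j)²=2/39 [(2 4 6; 2 3 -5)], sign=-1
⇒ 4πI² = 150/143
I = (-1)√(150/143/(4π)) = -0.28891672

-0.288917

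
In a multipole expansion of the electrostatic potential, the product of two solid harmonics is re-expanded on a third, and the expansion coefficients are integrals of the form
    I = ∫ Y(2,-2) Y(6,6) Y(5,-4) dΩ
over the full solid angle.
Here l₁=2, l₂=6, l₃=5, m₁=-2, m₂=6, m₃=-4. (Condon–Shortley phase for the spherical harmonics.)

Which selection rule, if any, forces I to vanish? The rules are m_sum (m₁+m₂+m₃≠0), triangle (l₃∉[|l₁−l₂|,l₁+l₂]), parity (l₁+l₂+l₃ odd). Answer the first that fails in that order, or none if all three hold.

azimuthal sum: -2 + 6 − 4 = 0  ✓
4 ≤ 5 ≤ 8 (triangle on l)  ✓
L = 2 + 6 + 5 = 13 (odd)  ✗

parity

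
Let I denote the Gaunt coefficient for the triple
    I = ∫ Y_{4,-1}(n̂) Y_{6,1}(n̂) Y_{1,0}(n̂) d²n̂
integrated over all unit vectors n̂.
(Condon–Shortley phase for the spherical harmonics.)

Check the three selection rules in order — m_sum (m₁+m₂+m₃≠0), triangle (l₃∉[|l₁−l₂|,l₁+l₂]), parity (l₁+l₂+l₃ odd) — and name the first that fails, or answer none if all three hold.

triangle

azimuthal sum: -1 + 1 + 0 = 0  ✓
2 ≤ 1 ≤ 10 (triangle on l)  ✗
L = 4 + 6 + 1 = 11 (odd)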